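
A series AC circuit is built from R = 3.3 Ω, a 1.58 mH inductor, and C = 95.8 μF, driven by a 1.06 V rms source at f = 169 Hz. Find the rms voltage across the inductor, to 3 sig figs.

ω = 2πf = 1062 rad/s
X_L = ωL = 1.68 Ω
X_C = 1/(ωC) = 9.83 Ω
Net reactance X = X_L − X_C = -8.15 Ω
Z = 3.30 − j8.15 Ω
|Z| = √(3.30² + 8.15²) = 8.80 Ω
I = V/|Z| = 121 mA
V_L = I·|Z_L| = 0.121 × 1.68 = 0.202 V

0.202 V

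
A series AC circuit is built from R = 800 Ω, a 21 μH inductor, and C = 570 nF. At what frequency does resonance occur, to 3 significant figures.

46.0 kHz

ω₀ = 1/√(LC) = 1/√(2.1e-05 × 5.7e-07) = 289000 rad/s
f₀ = ω₀/(2π) = 46.0 kHz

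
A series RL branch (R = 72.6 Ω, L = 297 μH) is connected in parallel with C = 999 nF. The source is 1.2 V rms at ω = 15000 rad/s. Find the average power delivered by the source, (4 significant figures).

19.76 mW

X_L = ωL = 4.455 Ω
X_C = 1/(ωC) = 66.73 Ω
Branch 1 (R+jX_L): Z₁ = 72.60 + j4.455 Ω, |Z₁| = 72.74 Ω
Branch 2 (−jX_C): Z₂ = −j66.73 Ω
Parallel: Z = Z₁Z₂/(Z₁+Z₂), |Z| = 50.75 Ω, ∠Z = -45.86°
I = V/|Z| = 23.65 mA
P = VI cos φ = 1.2 × 0.02365 × cos(-45.86°) = 19.76 mW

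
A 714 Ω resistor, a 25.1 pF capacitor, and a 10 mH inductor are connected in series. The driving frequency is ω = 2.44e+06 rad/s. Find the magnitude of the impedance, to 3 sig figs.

8100 Ω

X_L = ωL = 24400 Ω
X_C = 1/(ωC) = 16300 Ω
Net reactance X = X_L − X_C = 8070 Ω
Z = 714 + j8070 Ω
|Z| = √(714² + 8070²) = 8100 Ω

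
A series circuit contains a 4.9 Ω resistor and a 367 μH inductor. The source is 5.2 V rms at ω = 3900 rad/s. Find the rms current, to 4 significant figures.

X_L = ωL = 1.431 Ω
Z = 4.900 + j1.431 Ω
|Z| = √(4.900² + 1.431²) = 5.105 Ω
I = V/|Z| = 5.2/5.105 = 1.019 A

1.019 A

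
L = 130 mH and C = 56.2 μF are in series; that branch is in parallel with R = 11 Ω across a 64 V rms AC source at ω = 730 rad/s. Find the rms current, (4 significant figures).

5.889 A

X_L = ωL = 94.90 Ω
X_C = 1/(ωC) = 24.37 Ω
Branch 1: Z₁ = R = 11.00 Ω
Branch 2 (series LC): Z₂ = j(X_L − X_C) = j70.53 Ω
Parallel: Z = Z₁Z₂/(Z₁+Z₂), |Z| = 10.87 Ω, ∠Z = 8.865°
I = V/|Z| = 64/10.87 = 5.889 A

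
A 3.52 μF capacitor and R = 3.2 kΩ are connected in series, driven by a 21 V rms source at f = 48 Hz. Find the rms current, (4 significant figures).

ω = 2πf = 301.6 rad/s
X_C = 1/(ωC) = 942.0 Ω
Z = 3200 − j942.0 Ω
|Z| = √(3200² + 942.0²) = 3336 Ω
I = V/|Z| = 21/3336 = 6.295 mA

6.295 mA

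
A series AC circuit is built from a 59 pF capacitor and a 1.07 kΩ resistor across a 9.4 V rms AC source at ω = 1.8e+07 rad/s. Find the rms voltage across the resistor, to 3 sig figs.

X_C = 1/(ωC) = 942 Ω
Z = 1070 − j942 Ω
|Z| = √(1070² + 942²) = 1430 Ω
I = V/|Z| = 6.59 mA
V_R = I·|Z_R| = 0.00659 × 1070 = 7.06 V

7.06 V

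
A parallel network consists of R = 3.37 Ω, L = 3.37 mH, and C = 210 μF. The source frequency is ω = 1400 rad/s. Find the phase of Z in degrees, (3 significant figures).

X_L = ωL = 4.72 Ω
X_C = 1/(ωC) = 3.40 Ω
Parallel: admittances add. Y = 1/R + 1/(jωL) + jωC
Y = (0.297 + j0.0820) S
|Y| = 0.308 S → |Z| = 1/|Y| = 3.25 Ω, ∠Z = −∠Y = -15.5°

-15.5°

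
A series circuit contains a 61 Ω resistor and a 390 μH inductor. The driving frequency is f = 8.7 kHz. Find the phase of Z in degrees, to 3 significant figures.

ω = 2πf = 54660 rad/s
X_L = ωL = 21.3 Ω
Z = 61.0 + j21.3 Ω
|Z| = √(61.0² + 21.3²) = 64.6 Ω
∠Z = arctan(21.3/61.0) = 19.3°

19.3°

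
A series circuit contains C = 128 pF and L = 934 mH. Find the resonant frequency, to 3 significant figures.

14.6 kHz

ω₀ = 1/√(LC) = 1/√(0.934 × 1.28e-10) = 91460 rad/s
f₀ = ω₀/(2π) = 14.6 kHz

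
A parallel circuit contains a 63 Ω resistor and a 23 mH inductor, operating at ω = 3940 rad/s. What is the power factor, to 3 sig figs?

X_L = ωL = 90.6 Ω
Parallel: admittances add. Y = 1/R + 1/(jωL)
Y = (0.0159 − j0.0110) S
|Y| = 0.0193 S → |Z| = 1/|Y| = 51.7 Ω, ∠Z = −∠Y = 34.8°
cos φ = cos(34.8°) = 0.821

0.821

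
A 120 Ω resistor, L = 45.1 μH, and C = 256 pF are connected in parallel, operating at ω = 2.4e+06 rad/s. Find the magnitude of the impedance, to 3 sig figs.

83.4 Ω

X_L = ωL = 108 Ω
X_C = 1/(ωC) = 1630 Ω
Parallel: admittances add. Y = 1/R + 1/(jωL) + jωC
Y = (0.00833 − j0.00862) S
|Y| = 0.0120 S → |Z| = 1/|Y| = 83.4 Ω, ∠Z = −∠Y = 46.0°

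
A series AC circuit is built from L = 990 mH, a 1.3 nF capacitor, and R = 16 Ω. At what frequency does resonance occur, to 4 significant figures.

4.436 kHz

ω₀ = 1/√(LC) = 1/√(0.99 × 1.3e-09) = 27870 rad/s
f₀ = ω₀/(2π) = 4.436 kHz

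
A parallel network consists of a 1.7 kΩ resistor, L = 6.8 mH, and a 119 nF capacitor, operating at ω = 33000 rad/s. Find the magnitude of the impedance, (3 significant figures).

1260 Ω

X_L = ωL = 224 Ω
X_C = 1/(ωC) = 255 Ω
Parallel: admittances add. Y = 1/R + 1/(jωL) + jωC
Y = (0.000588 − j0.000529) S
|Y| = 0.000791 S → |Z| = 1/|Y| = 1260 Ω, ∠Z = −∠Y = 42.0°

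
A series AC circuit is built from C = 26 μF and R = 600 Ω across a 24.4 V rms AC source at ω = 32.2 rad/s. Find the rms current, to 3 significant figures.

18.3 mA

X_C = 1/(ωC) = 1190 Ω
Z = 600 − j1190 Ω
|Z| = √(600² + 1190²) = 1340 Ω
I = V/|Z| = 24.4/1340 = 18.3 mA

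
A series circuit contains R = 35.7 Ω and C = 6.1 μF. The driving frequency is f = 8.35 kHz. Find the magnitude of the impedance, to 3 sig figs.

ω = 2πf = 52460 rad/s
X_C = 1/(ωC) = 3.12 Ω
Z = 35.7 − j3.12 Ω
|Z| = √(35.7² + 3.12²) = 35.8 Ω

35.8 Ω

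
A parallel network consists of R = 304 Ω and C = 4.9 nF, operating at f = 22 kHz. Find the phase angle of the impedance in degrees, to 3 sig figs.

-11.6°

ω = 2πf = 138200 rad/s
X_C = 1/(ωC) = 1480 Ω
Parallel: admittances add. Y = 1/R + jωC
Y = (0.00329 + j0.000677) S
|Y| = 0.00336 S → |Z| = 1/|Y| = 298 Ω, ∠Z = −∠Y = -11.6°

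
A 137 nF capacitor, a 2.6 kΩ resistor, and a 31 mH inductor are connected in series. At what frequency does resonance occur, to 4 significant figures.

2.442 kHz

ω₀ = 1/√(LC) = 1/√(0.031 × 1.37e-07) = 15340 rad/s
f₀ = ω₀/(2π) = 2.442 kHz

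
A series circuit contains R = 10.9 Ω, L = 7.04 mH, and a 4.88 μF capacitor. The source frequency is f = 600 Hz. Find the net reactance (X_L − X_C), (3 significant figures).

-27.8 Ω

ω = 2πf = 3770 rad/s
X_L = ωL = 26.5 Ω
X_C = 1/(ωC) = 54.4 Ω
X = 26.5 − 54.4 = -27.8 Ω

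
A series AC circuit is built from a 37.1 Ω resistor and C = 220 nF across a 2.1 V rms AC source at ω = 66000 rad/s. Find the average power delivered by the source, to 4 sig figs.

26.74 mW

X_C = 1/(ωC) = 68.87 Ω
Z = 37.10 − j68.87 Ω
|Z| = √(37.10² + 68.87²) = 78.23 Ω
∠Z = arctan(-68.87/37.10) = -61.69°
I = V/|Z| = 26.84 mA
P = VI cos φ = 2.1 × 0.02684 × cos(-61.69°) = 26.74 mW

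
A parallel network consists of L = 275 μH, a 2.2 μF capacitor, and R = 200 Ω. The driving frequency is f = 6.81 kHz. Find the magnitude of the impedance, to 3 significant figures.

ω = 2πf = 42790 rad/s
X_L = ωL = 11.8 Ω
X_C = 1/(ωC) = 10.6 Ω
Parallel: admittances add. Y = 1/R + 1/(jωL) + jωC
Y = (0.00500 + j0.00915) S
|Y| = 0.0104 S → |Z| = 1/|Y| = 95.9 Ω, ∠Z = −∠Y = -61.3°

95.9 Ω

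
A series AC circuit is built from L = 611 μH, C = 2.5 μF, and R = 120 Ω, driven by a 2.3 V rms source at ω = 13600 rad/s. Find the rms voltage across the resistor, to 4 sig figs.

2.265 V

X_L = ωL = 8.310 Ω
X_C = 1/(ωC) = 29.41 Ω
Net reactance X = X_L − X_C = -21.10 Ω
Z = 120.0 − j21.10 Ω
|Z| = √(120.0² + 21.10²) = 121.8 Ω
I = V/|Z| = 18.88 mA
V_R = I·|Z_R| = 0.01888 × 120.0 = 2.265 V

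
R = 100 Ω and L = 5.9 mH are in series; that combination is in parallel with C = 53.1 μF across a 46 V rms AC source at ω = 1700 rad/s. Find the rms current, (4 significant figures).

4.132 A

X_L = ωL = 10.03 Ω
X_C = 1/(ωC) = 11.08 Ω
Branch 1 (R+jX_L): Z₁ = 100.0 + j10.03 Ω, |Z₁| = 100.5 Ω
Branch 2 (−jX_C): Z₂ = −j11.08 Ω
Parallel: Z = Z₁Z₂/(Z₁+Z₂), |Z| = 11.13 Ω, ∠Z = -83.67°
I = V/|Z| = 46/11.13 = 4.132 A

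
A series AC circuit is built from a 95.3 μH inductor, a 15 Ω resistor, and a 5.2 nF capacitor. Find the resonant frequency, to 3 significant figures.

226 kHz

ω₀ = 1/√(LC) = 1/√(9.53e-05 × 5.2e-09) = 1.421e+06 rad/s
f₀ = ω₀/(2π) = 226 kHz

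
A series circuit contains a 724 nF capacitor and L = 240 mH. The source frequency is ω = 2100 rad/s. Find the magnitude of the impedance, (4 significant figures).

X_L = ωL = 504.0 Ω
X_C = 1/(ωC) = 657.7 Ω
Net reactance X = X_L − X_C = -153.7 Ω
Z = − j153.7 Ω
|Z| = √(0² + 153.7²) = 153.7 Ω

153.7 Ω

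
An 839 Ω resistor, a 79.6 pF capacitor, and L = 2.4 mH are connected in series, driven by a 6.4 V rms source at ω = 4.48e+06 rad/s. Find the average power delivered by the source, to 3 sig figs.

538 μW

X_L = ωL = 10800 Ω
X_C = 1/(ωC) = 2800 Ω
Net reactance X = X_L − X_C = 7950 Ω
Z = 839 + j7950 Ω
|Z| = √(839² + 7950²) = 7990 Ω
∠Z = arctan(7950/839) = 84.0°
I = V/|Z| = 801 μA
P = VI cos φ = 6.4 × 0.000801 × cos(84.0°) = 538 μW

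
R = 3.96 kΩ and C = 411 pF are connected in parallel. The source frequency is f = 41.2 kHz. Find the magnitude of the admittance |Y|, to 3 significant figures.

ω = 2πf = 258900 rad/s
X_C = 1/(ωC) = 9400 Ω
Parallel: admittances add. Y = 1/R + jωC
Y = (0.000253 + j0.000106) S
|Y| = 0.000274 S → |Z| = 1/|Y| = 3650 Ω, ∠Z = −∠Y = -22.8°

274 μS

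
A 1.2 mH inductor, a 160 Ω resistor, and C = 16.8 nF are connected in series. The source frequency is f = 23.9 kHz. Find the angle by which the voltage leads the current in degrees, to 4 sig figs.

ω = 2πf = 150200 rad/s
X_L = ωL = 180.2 Ω
X_C = 1/(ωC) = 396.4 Ω
Net reactance X = X_L − X_C = -216.2 Ω
Z = 160.0 − j216.2 Ω
|Z| = √(160.0² + 216.2²) = 268.9 Ω
∠Z = arctan(-216.2/160.0) = -53.49°

-53.49°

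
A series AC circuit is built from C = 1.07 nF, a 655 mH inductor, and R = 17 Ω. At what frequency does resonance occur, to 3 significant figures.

6.01 kHz

ω₀ = 1/√(LC) = 1/√(0.655 × 1.07e-09) = 37770 rad/s
f₀ = ω₀/(2π) = 6.01 kHz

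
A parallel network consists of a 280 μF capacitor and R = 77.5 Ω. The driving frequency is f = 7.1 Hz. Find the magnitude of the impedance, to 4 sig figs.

ω = 2πf = 44.61 rad/s
X_C = 1/(ωC) = 80.06 Ω
Parallel: admittances add. Y = 1/R + jωC
Y = (0.01290 + j0.01249) S
|Y| = 0.01796 S → |Z| = 1/|Y| = 55.68 Ω, ∠Z = −∠Y = -44.07°

55.68 Ω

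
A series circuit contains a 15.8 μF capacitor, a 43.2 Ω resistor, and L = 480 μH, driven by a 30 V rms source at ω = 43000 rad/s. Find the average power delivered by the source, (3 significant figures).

17.4 W

X_L = ωL = 20.6 Ω
X_C = 1/(ωC) = 1.47 Ω
Net reactance X = X_L − X_C = 19.2 Ω
Z = 43.2 + j19.2 Ω
|Z| = √(43.2² + 19.2²) = 47.3 Ω
∠Z = arctan(19.2/43.2) = 23.9°
I = V/|Z| = 635 mA
P = VI cos φ = 30 × 0.635 × cos(23.9°) = 17.4 W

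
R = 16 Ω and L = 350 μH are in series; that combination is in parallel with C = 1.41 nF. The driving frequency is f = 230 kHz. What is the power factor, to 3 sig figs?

ω = 2πf = 1.445e+06 rad/s
X_L = ωL = 506 Ω
X_C = 1/(ωC) = 491 Ω
Branch 1 (R+jX_L): Z₁ = 16.0 + j506 Ω, |Z₁| = 506 Ω
Branch 2 (−jX_C): Z₂ = −j491 Ω
Parallel: Z = Z₁Z₂/(Z₁+Z₂), |Z| = 11300 Ω, ∠Z = -45.0°
cos φ = cos(-45.0°) = 0.707

0.707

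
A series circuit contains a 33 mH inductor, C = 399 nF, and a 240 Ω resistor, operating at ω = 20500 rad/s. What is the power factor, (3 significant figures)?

0.397

X_L = ωL = 676 Ω
X_C = 1/(ωC) = 122 Ω
Net reactance X = X_L − X_C = 554 Ω
Z = 240 + j554 Ω
|Z| = √(240² + 554²) = 604 Ω
∠Z = arctan(554/240) = 66.6°
cos φ = cos(66.6°) = 0.397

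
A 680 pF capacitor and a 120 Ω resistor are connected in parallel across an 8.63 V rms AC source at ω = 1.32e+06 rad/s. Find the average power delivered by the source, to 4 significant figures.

X_C = 1/(ωC) = 1114 Ω
Parallel: admittances add. Y = 1/R + jωC
Y = (0.008333 + j0.0008976) S
|Y| = 0.008382 S → |Z| = 1/|Y| = 119.3 Ω, ∠Z = −∠Y = -6.148°
I = V/|Z| = 72.33 mA
P = VI cos φ = 8.63 × 0.07233 × cos(-6.148°) = 620.6 mW

620.6 mW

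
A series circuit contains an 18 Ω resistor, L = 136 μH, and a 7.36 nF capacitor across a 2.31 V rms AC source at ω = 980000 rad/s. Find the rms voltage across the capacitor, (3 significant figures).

17.1 V

X_L = ωL = 133 Ω
X_C = 1/(ωC) = 139 Ω
Net reactance X = X_L − X_C = -5.36 Ω
Z = 18.0 − j5.36 Ω
|Z| = √(18.0² + 5.36²) = 18.8 Ω
I = V/|Z| = 123 mA
V_C = I·|Z_C| = 0.123 × 139 = 17.1 V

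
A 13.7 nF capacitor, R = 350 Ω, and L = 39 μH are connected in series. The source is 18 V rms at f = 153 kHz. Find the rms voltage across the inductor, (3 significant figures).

1.92 V

ω = 2πf = 961300 rad/s
X_L = ωL = 37.5 Ω
X_C = 1/(ωC) = 75.9 Ω
Net reactance X = X_L − X_C = -38.4 Ω
Z = 350 − j38.4 Ω
|Z| = √(350² + 38.4²) = 352 Ω
I = V/|Z| = 51.1 mA
V_L = I·|Z_L| = 0.0511 × 37.5 = 1.92 V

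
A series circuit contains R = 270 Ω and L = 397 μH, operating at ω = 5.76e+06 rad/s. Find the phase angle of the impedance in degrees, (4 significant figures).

83.27°

X_L = ωL = 2287 Ω
Z = 270.0 + j2287 Ω
|Z| = √(270.0² + 2287²) = 2303 Ω
∠Z = arctan(2287/270.0) = 83.27°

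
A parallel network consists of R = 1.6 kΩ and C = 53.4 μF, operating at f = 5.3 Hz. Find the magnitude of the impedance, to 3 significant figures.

531 Ω

ω = 2πf = 33.30 rad/s
X_C = 1/(ωC) = 562 Ω
Parallel: admittances add. Y = 1/R + jωC
Y = (0.000625 + j0.00178) S
|Y| = 0.00188 S → |Z| = 1/|Y| = 531 Ω, ∠Z = −∠Y = -70.6°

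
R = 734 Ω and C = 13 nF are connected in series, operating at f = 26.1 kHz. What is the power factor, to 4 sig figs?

ω = 2πf = 164000 rad/s
X_C = 1/(ωC) = 469.1 Ω
Z = 734.0 − j469.1 Ω
|Z| = √(734.0² + 469.1²) = 871.1 Ω
∠Z = arctan(-469.1/734.0) = -32.58°
cos φ = cos(-32.58°) = 0.8426

0.8426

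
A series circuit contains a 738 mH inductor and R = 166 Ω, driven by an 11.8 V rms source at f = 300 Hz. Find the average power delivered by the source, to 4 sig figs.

11.78 mW

ω = 2πf = 1885 rad/s
X_L = ωL = 1391 Ω
Z = 166.0 + j1391 Ω
|Z| = √(166.0² + 1391²) = 1401 Ω
∠Z = arctan(1391/166.0) = 83.20°
I = V/|Z| = 8.423 mA
P = VI cos φ = 11.8 × 0.008423 × cos(83.20°) = 11.78 mW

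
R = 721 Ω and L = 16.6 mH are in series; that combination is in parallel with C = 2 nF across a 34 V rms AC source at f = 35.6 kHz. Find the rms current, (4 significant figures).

6.612 mA

ω = 2πf = 223700 rad/s
X_L = ωL = 3713 Ω
X_C = 1/(ωC) = 2235 Ω
Branch 1 (R+jX_L): Z₁ = 721.0 + j3713 Ω, |Z₁| = 3782 Ω
Branch 2 (−jX_C): Z₂ = −j2235 Ω
Parallel: Z = Z₁Z₂/(Z₁+Z₂), |Z| = 5142 Ω, ∠Z = -74.98°
I = V/|Z| = 34/5142 = 6.612 mA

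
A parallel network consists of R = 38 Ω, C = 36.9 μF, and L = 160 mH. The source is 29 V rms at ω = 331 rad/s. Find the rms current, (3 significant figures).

X_L = ωL = 53.0 Ω
X_C = 1/(ωC) = 81.9 Ω
Parallel: admittances add. Y = 1/R + 1/(jωL) + jωC
Y = (0.0263 − j0.00667) S
|Y| = 0.0271 S → |Z| = 1/|Y| = 36.8 Ω, ∠Z = −∠Y = 14.2°
I = V/|Z| = 29/36.8 = 787 mA

787 mA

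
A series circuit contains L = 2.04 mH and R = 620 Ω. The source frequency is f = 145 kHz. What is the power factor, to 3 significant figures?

0.316

ω = 2πf = 911100 rad/s
X_L = ωL = 1860 Ω
Z = 620 + j1860 Ω
|Z| = √(620² + 1860²) = 1960 Ω
∠Z = arctan(1860/620) = 71.6°
cos φ = cos(71.6°) = 0.316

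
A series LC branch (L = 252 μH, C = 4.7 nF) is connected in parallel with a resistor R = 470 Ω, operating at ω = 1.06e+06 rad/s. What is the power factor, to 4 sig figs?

0.1399

X_L = ωL = 267.1 Ω
X_C = 1/(ωC) = 200.7 Ω
Branch 1: Z₁ = R = 470.0 Ω
Branch 2 (series LC): Z₂ = j(X_L − X_C) = j66.40 Ω
Parallel: Z = Z₁Z₂/(Z₁+Z₂), |Z| = 65.74 Ω, ∠Z = 81.96°
cos φ = cos(81.96°) = 0.1399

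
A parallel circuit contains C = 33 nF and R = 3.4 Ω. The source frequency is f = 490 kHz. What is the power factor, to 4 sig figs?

ω = 2πf = 3.079e+06 rad/s
X_C = 1/(ωC) = 9.843 Ω
Parallel: admittances add. Y = 1/R + jωC
Y = (0.2941 + j0.1016) S
|Y| = 0.3112 S → |Z| = 1/|Y| = 3.214 Ω, ∠Z = −∠Y = -19.06°
cos φ = cos(-19.06°) = 0.9452

0.9452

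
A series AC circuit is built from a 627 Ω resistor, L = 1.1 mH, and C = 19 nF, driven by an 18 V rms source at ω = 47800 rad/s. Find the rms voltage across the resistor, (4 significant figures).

X_L = ωL = 52.58 Ω
X_C = 1/(ωC) = 1101 Ω
Net reactance X = X_L − X_C = -1048 Ω
Z = 627.0 − j1048 Ω
|Z| = √(627.0² + 1048²) = 1222 Ω
I = V/|Z| = 14.73 mA
V_R = I·|Z_R| = 0.01473 × 627.0 = 9.238 V

9.238 V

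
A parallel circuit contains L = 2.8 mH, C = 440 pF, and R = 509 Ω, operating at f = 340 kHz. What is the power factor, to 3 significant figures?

ω = 2πf = 2.136e+06 rad/s
X_L = ωL = 5980 Ω
X_C = 1/(ωC) = 1060 Ω
Parallel: admittances add. Y = 1/R + 1/(jωL) + jωC
Y = (0.00196 + j0.000773) S
|Y| = 0.00211 S → |Z| = 1/|Y| = 474 Ω, ∠Z = −∠Y = -21.5°
cos φ = cos(-21.5°) = 0.931

0.931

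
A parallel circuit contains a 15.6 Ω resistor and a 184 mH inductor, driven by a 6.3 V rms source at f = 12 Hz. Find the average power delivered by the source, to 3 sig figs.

2.54 W

ω = 2πf = 75.40 rad/s
X_L = ωL = 13.9 Ω
Parallel: admittances add. Y = 1/R + 1/(jωL)
Y = (0.0641 − j0.0721) S
|Y| = 0.0965 S → |Z| = 1/|Y| = 10.4 Ω, ∠Z = −∠Y = 48.4°
I = V/|Z| = 608 mA
P = VI cos φ = 6.3 × 0.608 × cos(48.4°) = 2.54 W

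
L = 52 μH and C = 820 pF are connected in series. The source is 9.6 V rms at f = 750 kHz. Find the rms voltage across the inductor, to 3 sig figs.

ω = 2πf = 4.712e+06 rad/s
X_L = ωL = 245 Ω
X_C = 1/(ωC) = 259 Ω
Net reactance X = X_L − X_C = -13.7 Ω
Z = − j13.7 Ω
|Z| = √(0² + 13.7²) = 13.7 Ω
I = V/|Z| = 698 mA
V_L = I·|Z_L| = 0.698 × 245 = 171 V

171 V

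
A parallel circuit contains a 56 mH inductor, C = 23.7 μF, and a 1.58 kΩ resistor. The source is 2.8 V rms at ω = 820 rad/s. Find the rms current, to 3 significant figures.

6.80 mA

X_L = ωL = 45.9 Ω
X_C = 1/(ωC) = 51.5 Ω
Parallel: admittances add. Y = 1/R + 1/(jωL) + jωC
Y = (0.000633 − j0.00234) S
|Y| = 0.00243 S → |Z| = 1/|Y| = 412 Ω, ∠Z = −∠Y = 74.9°
I = V/|Z| = 2.8/412 = 6.80 mA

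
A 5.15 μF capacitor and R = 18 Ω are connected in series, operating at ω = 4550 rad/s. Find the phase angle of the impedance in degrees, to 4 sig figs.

X_C = 1/(ωC) = 42.68 Ω
Z = 18.00 − j42.68 Ω
|Z| = √(18.00² + 42.68²) = 46.32 Ω
∠Z = arctan(-42.68/18.00) = -67.13°

-67.13°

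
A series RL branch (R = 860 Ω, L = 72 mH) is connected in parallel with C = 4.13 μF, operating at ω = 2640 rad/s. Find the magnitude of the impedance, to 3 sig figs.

93.3 Ω

X_L = ωL = 190 Ω
X_C = 1/(ωC) = 91.7 Ω
Branch 1 (R+jX_L): Z₁ = 860 + j190 Ω, |Z₁| = 881 Ω
Branch 2 (−jX_C): Z₂ = −j91.7 Ω
Parallel: Z = Z₁Z₂/(Z₁+Z₂), |Z| = 93.3 Ω, ∠Z = -84.1°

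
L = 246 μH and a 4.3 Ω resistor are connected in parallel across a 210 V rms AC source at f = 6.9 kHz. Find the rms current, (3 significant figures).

ω = 2πf = 43350 rad/s
X_L = ωL = 10.7 Ω
Parallel: admittances add. Y = 1/R + 1/(jωL)
Y = (0.233 − j0.0938) S
|Y| = 0.251 S → |Z| = 1/|Y| = 3.99 Ω, ∠Z = −∠Y = 22.0°
I = V/|Z| = 210/3.99 = 52.7 A

52.7 A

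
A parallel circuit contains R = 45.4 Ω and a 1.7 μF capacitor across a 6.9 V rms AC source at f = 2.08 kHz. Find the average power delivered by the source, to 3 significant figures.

1.05 W

ω = 2πf = 13070 rad/s
X_C = 1/(ωC) = 45.0 Ω
Parallel: admittances add. Y = 1/R + jωC
Y = (0.0220 + j0.0222) S
|Y| = 0.0313 S → |Z| = 1/|Y| = 32.0 Ω, ∠Z = −∠Y = -45.2°
I = V/|Z| = 216 mA
P = VI cos φ = 6.9 × 0.216 × cos(-45.2°) = 1.05 W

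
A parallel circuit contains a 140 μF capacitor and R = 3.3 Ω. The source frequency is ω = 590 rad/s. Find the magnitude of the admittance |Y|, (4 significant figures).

314.1 mS

X_C = 1/(ωC) = 12.11 Ω
Parallel: admittances add. Y = 1/R + jωC
Y = (0.3030 + j0.08260) S
|Y| = 0.3141 S → |Z| = 1/|Y| = 3.184 Ω, ∠Z = −∠Y = -15.25°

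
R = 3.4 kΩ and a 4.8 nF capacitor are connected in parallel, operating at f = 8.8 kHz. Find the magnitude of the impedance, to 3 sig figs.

2520 Ω

ω = 2πf = 55290 rad/s
X_C = 1/(ωC) = 3770 Ω
Parallel: admittances add. Y = 1/R + jωC
Y = (0.000294 + j0.000265) S
|Y| = 0.000396 S → |Z| = 1/|Y| = 2520 Ω, ∠Z = −∠Y = -42.1°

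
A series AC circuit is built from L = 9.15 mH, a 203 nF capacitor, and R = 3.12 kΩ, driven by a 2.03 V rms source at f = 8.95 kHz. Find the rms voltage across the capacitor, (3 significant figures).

ω = 2πf = 56230 rad/s
X_L = ωL = 515 Ω
X_C = 1/(ωC) = 87.6 Ω
Net reactance X = X_L − X_C = 427 Ω
Z = 3120 + j427 Ω
|Z| = √(3120² + 427²) = 3150 Ω
I = V/|Z| = 645 μA
V_C = I·|Z_C| = 0.000645 × 87.6 = 0.0565 V

0.0565 V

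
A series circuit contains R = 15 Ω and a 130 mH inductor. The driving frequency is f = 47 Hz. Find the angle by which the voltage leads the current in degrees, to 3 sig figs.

68.7°

ω = 2πf = 295.3 rad/s
X_L = ωL = 38.4 Ω
Z = 15.0 + j38.4 Ω
|Z| = √(15.0² + 38.4²) = 41.2 Ω
∠Z = arctan(38.4/15.0) = 68.7°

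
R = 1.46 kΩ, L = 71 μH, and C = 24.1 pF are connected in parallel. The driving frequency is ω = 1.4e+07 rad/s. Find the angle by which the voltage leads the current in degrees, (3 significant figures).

44.3°

X_L = ωL = 994 Ω
X_C = 1/(ωC) = 2960 Ω
Parallel: admittances add. Y = 1/R + 1/(jωL) + jωC
Y = (0.000685 − j0.000669) S
|Y| = 0.000957 S → |Z| = 1/|Y| = 1040 Ω, ∠Z = −∠Y = 44.3°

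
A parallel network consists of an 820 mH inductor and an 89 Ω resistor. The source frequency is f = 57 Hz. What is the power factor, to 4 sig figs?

0.9570

ω = 2πf = 358.1 rad/s
X_L = ωL = 293.7 Ω
Parallel: admittances add. Y = 1/R + 1/(jωL)
Y = (0.01124 − j0.003405) S
|Y| = 0.01174 S → |Z| = 1/|Y| = 85.17 Ω, ∠Z = −∠Y = 16.86°
cos φ = cos(16.86°) = 0.9570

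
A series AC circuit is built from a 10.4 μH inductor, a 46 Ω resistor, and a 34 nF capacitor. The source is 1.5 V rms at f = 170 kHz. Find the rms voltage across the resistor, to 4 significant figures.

ω = 2πf = 1.068e+06 rad/s
X_L = ωL = 11.11 Ω
X_C = 1/(ωC) = 27.54 Ω
Net reactance X = X_L − X_C = -16.43 Ω
Z = 46.00 − j16.43 Ω
|Z| = √(46.00² + 16.43²) = 48.85 Ω
I = V/|Z| = 30.71 mA
V_R = I·|Z_R| = 0.03071 × 46.00 = 1.413 V

1.413 V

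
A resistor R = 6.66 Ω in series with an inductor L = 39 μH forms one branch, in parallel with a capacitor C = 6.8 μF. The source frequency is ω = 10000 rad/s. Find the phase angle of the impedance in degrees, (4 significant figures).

X_L = ωL = 0.3900 Ω
X_C = 1/(ωC) = 14.71 Ω
Branch 1 (R+jX_L): Z₁ = 6.660 + j0.3900 Ω, |Z₁| = 6.671 Ω
Branch 2 (−jX_C): Z₂ = −j14.71 Ω
Parallel: Z = Z₁Z₂/(Z₁+Z₂), |Z| = 6.214 Ω, ∠Z = -21.60°

-21.60°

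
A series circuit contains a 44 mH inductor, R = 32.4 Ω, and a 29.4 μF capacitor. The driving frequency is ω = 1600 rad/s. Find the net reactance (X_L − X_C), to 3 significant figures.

X_L = ωL = 70.4 Ω
X_C = 1/(ωC) = 21.3 Ω
X = 70.4 − 21.3 = 49.1 Ω

49.1 Ω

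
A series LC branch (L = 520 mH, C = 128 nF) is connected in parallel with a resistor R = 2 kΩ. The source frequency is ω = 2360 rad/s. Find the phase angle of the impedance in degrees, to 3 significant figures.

X_L = ωL = 1230 Ω
X_C = 1/(ωC) = 3310 Ω
Branch 1: Z₁ = R = 2000 Ω
Branch 2 (series LC): Z₂ = j(X_L − X_C) = −j2080 Ω
Parallel: Z = Z₁Z₂/(Z₁+Z₂), |Z| = 1440 Ω, ∠Z = -43.8°

-43.8°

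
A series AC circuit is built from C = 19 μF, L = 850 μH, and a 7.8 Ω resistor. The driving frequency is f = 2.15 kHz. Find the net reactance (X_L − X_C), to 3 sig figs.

7.59 Ω

ω = 2πf = 13510 rad/s
X_L = ωL = 11.5 Ω
X_C = 1/(ωC) = 3.90 Ω
X = 11.5 − 3.90 = 7.59 Ω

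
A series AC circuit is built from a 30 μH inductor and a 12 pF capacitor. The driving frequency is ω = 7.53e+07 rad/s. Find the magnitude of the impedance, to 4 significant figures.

1152 Ω

X_L = ωL = 2259 Ω
X_C = 1/(ωC) = 1107 Ω
Net reactance X = X_L − X_C = 1152 Ω
Z = j1152 Ω
|Z| = √(0² + 1152²) = 1152 Ω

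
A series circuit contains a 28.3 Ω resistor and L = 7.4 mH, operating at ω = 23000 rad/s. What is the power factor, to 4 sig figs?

0.1640

X_L = ωL = 170.2 Ω
Z = 28.30 + j170.2 Ω
|Z| = √(28.30² + 170.2²) = 172.5 Ω
∠Z = arctan(170.2/28.30) = 80.56°
cos φ = cos(80.56°) = 0.1640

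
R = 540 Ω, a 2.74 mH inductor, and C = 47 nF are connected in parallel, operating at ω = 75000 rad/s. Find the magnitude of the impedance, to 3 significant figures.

X_L = ωL = 206 Ω
X_C = 1/(ωC) = 284 Ω
Parallel: admittances add. Y = 1/R + 1/(jωL) + jωC
Y = (0.00185 − j0.00134) S
|Y| = 0.00229 S → |Z| = 1/|Y| = 437 Ω, ∠Z = −∠Y = 35.9°

437 Ω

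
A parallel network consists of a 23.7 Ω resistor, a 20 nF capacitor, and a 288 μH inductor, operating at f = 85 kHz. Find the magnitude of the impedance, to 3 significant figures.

23.6 Ω

ω = 2πf = 534100 rad/s
X_L = ωL = 154 Ω
X_C = 1/(ωC) = 93.6 Ω
Parallel: admittances add. Y = 1/R + 1/(jωL) + jωC
Y = (0.0422 + j0.00418) S
|Y| = 0.0424 S → |Z| = 1/|Y| = 23.6 Ω, ∠Z = −∠Y = -5.66°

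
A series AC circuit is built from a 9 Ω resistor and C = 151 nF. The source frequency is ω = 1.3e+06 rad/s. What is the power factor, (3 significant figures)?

0.870

X_C = 1/(ωC) = 5.09 Ω
Z = 9.00 − j5.09 Ω
|Z| = √(9.00² + 5.09²) = 10.3 Ω
∠Z = arctan(-5.09/9.00) = -29.5°
cos φ = cos(-29.5°) = 0.870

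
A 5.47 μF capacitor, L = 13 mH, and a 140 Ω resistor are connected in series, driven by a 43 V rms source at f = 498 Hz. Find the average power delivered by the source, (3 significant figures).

ω = 2πf = 3129 rad/s
X_L = ωL = 40.7 Ω
X_C = 1/(ωC) = 58.4 Ω
Net reactance X = X_L − X_C = -17.7 Ω
Z = 140 − j17.7 Ω
|Z| = √(140² + 17.7²) = 141 Ω
∠Z = arctan(-17.7/140) = -7.23°
I = V/|Z| = 305 mA
P = VI cos φ = 43 × 0.305 × cos(-7.23°) = 13.0 W

13.0 W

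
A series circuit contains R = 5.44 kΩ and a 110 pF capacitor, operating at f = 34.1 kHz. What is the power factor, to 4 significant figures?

0.1272

ω = 2πf = 214300 rad/s
X_C = 1/(ωC) = 42430 Ω
Z = 5440 − j42430 Ω
|Z| = √(5440² + 42430²) = 42780 Ω
∠Z = arctan(-42430/5440) = -82.69°
cos φ = cos(-82.69°) = 0.1272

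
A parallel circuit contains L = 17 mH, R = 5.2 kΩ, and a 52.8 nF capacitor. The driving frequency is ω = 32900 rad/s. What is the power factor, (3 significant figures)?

X_L = ωL = 559 Ω
X_C = 1/(ωC) = 576 Ω
Parallel: admittances add. Y = 1/R + 1/(jωL) + jωC
Y = (0.000192 − j5.08e-05) S
|Y| = 0.000199 S → |Z| = 1/|Y| = 5030 Ω, ∠Z = −∠Y = 14.8°
cos φ = cos(14.8°) = 0.967

0.967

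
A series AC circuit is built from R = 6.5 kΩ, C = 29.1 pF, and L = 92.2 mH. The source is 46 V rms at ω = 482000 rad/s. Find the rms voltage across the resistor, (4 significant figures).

X_L = ωL = 44440 Ω
X_C = 1/(ωC) = 71300 Ω
Net reactance X = X_L − X_C = -26850 Ω
Z = 6500 − j26850 Ω
|Z| = √(6500² + 26850²) = 27630 Ω
I = V/|Z| = 1.665 mA
V_R = I·|Z_R| = 0.001665 × 6500 = 10.82 V

10.82 V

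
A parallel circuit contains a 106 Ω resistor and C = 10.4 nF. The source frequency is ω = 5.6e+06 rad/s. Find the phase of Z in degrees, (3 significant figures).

-80.8°

X_C = 1/(ωC) = 17.2 Ω
Parallel: admittances add. Y = 1/R + jωC
Y = (0.00943 + j0.0582) S
|Y| = 0.0590 S → |Z| = 1/|Y| = 16.9 Ω, ∠Z = −∠Y = -80.8°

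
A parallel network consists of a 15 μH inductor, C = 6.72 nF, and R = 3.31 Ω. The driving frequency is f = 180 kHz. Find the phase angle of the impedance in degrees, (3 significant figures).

ω = 2πf = 1.131e+06 rad/s
X_L = ωL = 17.0 Ω
X_C = 1/(ωC) = 132 Ω
Parallel: admittances add. Y = 1/R + 1/(jωL) + jωC
Y = (0.302 − j0.0513) S
|Y| = 0.306 S → |Z| = 1/|Y| = 3.26 Ω, ∠Z = −∠Y = 9.65°

9.65°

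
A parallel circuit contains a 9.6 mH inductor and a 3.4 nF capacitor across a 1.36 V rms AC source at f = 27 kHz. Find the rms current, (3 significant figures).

ω = 2πf = 169600 rad/s
X_L = ωL = 1630 Ω
X_C = 1/(ωC) = 1730 Ω
Parallel: admittances add. Y = 1/(jωL) + jωC
Y = (0 − j3.72e-05) S
|Y| = 3.72e-05 S → |Z| = 1/|Y| = 26900 Ω, ∠Z = −∠Y = 90.0°
I = V/|Z| = 1.36/26900 = 50.6 μA

50.6 μA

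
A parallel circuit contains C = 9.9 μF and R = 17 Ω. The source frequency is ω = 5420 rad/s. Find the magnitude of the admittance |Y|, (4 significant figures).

79.62 mS

X_C = 1/(ωC) = 18.64 Ω
Parallel: admittances add. Y = 1/R + jωC
Y = (0.05882 + j0.05366) S
|Y| = 0.07962 S → |Z| = 1/|Y| = 12.56 Ω, ∠Z = −∠Y = -42.37°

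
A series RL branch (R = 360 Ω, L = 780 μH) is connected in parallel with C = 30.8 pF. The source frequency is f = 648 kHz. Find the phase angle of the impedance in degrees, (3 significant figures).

79.2°

ω = 2πf = 4.072e+06 rad/s
X_L = ωL = 3180 Ω
X_C = 1/(ωC) = 7970 Ω
Branch 1 (R+jX_L): Z₁ = 360 + j3180 Ω, |Z₁| = 3200 Ω
Branch 2 (−jX_C): Z₂ = −j7970 Ω
Parallel: Z = Z₁Z₂/(Z₁+Z₂), |Z| = 5300 Ω, ∠Z = 79.2°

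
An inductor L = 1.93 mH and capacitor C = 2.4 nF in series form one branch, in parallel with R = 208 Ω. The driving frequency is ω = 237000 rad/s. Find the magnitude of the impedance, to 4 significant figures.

205.4 Ω

X_L = ωL = 457.4 Ω
X_C = 1/(ωC) = 1758 Ω
Branch 1: Z₁ = R = 208.0 Ω
Branch 2 (series LC): Z₂ = j(X_L − X_C) = −j1301 Ω
Parallel: Z = Z₁Z₂/(Z₁+Z₂), |Z| = 205.4 Ω, ∠Z = -9.086°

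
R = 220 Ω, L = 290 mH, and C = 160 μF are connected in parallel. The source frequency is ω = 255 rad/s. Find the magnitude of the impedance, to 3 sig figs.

X_L = ωL = 73.9 Ω
X_C = 1/(ωC) = 24.5 Ω
Parallel: admittances add. Y = 1/R + 1/(jωL) + jωC
Y = (0.00455 + j0.0273) S
|Y| = 0.0277 S → |Z| = 1/|Y| = 36.2 Ω, ∠Z = −∠Y = -80.5°

36.2 Ω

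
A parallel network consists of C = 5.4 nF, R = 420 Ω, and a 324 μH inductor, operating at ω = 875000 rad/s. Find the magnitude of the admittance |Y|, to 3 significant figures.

X_L = ωL = 284 Ω
X_C = 1/(ωC) = 212 Ω
Parallel: admittances add. Y = 1/R + 1/(jωL) + jωC
Y = (0.00238 + j0.00120) S
|Y| = 0.00267 S → |Z| = 1/|Y| = 375 Ω, ∠Z = −∠Y = -26.7°

2.67 mS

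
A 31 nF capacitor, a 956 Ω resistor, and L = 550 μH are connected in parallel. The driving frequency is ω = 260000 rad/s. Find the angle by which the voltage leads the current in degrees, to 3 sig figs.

X_L = ωL = 143 Ω
X_C = 1/(ωC) = 124 Ω
Parallel: admittances add. Y = 1/R + 1/(jωL) + jωC
Y = (0.00105 + j0.00107) S
|Y| = 0.00149 S → |Z| = 1/|Y| = 669 Ω, ∠Z = −∠Y = -45.6°

-45.6°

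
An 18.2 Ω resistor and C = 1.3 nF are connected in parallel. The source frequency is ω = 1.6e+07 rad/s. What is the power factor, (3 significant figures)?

0.935

X_C = 1/(ωC) = 48.1 Ω
Parallel: admittances add. Y = 1/R + jωC
Y = (0.0549 + j0.0208) S
|Y| = 0.0588 S → |Z| = 1/|Y| = 17.0 Ω, ∠Z = −∠Y = -20.7°
cos φ = cos(-20.7°) = 0.935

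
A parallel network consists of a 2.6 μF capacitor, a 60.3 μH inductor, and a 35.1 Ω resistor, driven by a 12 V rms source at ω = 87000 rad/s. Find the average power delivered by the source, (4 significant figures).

X_L = ωL = 5.246 Ω
X_C = 1/(ωC) = 4.421 Ω
Parallel: admittances add. Y = 1/R + 1/(jωL) + jωC
Y = (0.02849 + j0.03558) S
|Y| = 0.04558 S → |Z| = 1/|Y| = 21.94 Ω, ∠Z = −∠Y = -51.32°
I = V/|Z| = 547.0 mA
P = VI cos φ = 12 × 0.5470 × cos(-51.32°) = 4.103 W

4.103 W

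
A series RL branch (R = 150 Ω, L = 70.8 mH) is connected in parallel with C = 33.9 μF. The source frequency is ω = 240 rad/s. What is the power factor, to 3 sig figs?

0.665

X_L = ωL = 17.0 Ω
X_C = 1/(ωC) = 123 Ω
Branch 1 (R+jX_L): Z₁ = 150 + j17.0 Ω, |Z₁| = 151 Ω
Branch 2 (−jX_C): Z₂ = −j123 Ω
Parallel: Z = Z₁Z₂/(Z₁+Z₂), |Z| = 101 Ω, ∠Z = -48.3°
cos φ = cos(-48.3°) = 0.665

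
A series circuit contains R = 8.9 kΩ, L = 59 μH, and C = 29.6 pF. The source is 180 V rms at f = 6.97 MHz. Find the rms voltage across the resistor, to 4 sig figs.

176.4 V

ω = 2πf = 4.379e+07 rad/s
X_L = ωL = 2584 Ω
X_C = 1/(ωC) = 771.4 Ω
Net reactance X = X_L − X_C = 1812 Ω
Z = 8900 + j1812 Ω
|Z| = √(8900² + 1812²) = 9083 Ω
I = V/|Z| = 19.82 mA
V_R = I·|Z_R| = 0.01982 × 8900 = 176.4 V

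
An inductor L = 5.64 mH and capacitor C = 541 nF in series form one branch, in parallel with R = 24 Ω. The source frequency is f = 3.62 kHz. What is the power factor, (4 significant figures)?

ω = 2πf = 22750 rad/s
X_L = ωL = 128.3 Ω
X_C = 1/(ωC) = 81.27 Ω
Branch 1: Z₁ = R = 24.00 Ω
Branch 2 (series LC): Z₂ = j(X_L − X_C) = j47.02 Ω
Parallel: Z = Z₁Z₂/(Z₁+Z₂), |Z| = 21.38 Ω, ∠Z = 27.04°
cos φ = cos(27.04°) = 0.8907

0.8907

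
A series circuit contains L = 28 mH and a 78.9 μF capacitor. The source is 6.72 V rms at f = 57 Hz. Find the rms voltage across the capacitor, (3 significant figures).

9.38 V

ω = 2πf = 358.1 rad/s
X_L = ωL = 10.0 Ω
X_C = 1/(ωC) = 35.4 Ω
Net reactance X = X_L − X_C = -25.4 Ω
Z = − j25.4 Ω
|Z| = √(0² + 25.4²) = 25.4 Ω
I = V/|Z| = 265 mA
V_C = I·|Z_C| = 0.265 × 35.4 = 9.38 V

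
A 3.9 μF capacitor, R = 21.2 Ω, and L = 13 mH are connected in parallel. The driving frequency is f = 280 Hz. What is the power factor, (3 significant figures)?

ω = 2πf = 1759 rad/s
X_L = ωL = 22.9 Ω
X_C = 1/(ωC) = 146 Ω
Parallel: admittances add. Y = 1/R + 1/(jωL) + jωC
Y = (0.0472 − j0.0369) S
|Y| = 0.0599 S → |Z| = 1/|Y| = 16.7 Ω, ∠Z = −∠Y = 38.0°
cos φ = cos(38.0°) = 0.788

0.788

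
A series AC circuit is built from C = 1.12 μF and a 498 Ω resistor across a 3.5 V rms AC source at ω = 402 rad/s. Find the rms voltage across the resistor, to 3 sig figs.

X_C = 1/(ωC) = 2220 Ω
Z = 498 − j2220 Ω
|Z| = √(498² + 2220²) = 2280 Ω
I = V/|Z| = 1.54 mA
V_R = I·|Z_R| = 0.00154 × 498 = 0.766 V

0.766 V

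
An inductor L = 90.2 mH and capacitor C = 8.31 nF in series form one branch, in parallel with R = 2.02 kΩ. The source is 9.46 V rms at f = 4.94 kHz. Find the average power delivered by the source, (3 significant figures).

44.3 mW

ω = 2πf = 31040 rad/s
X_L = ωL = 2800 Ω
X_C = 1/(ωC) = 3880 Ω
Branch 1: Z₁ = R = 2020 Ω
Branch 2 (series LC): Z₂ = j(X_L − X_C) = −j1080 Ω
Parallel: Z = Z₁Z₂/(Z₁+Z₂), |Z| = 951 Ω, ∠Z = -61.9°
I = V/|Z| = 9.95 mA
P = VI cos φ = 9.46 × 0.00995 × cos(-61.9°) = 44.3 mW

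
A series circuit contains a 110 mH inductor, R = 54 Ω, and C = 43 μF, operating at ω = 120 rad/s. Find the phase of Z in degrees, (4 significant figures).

-73.35°

X_L = ωL = 13.20 Ω
X_C = 1/(ωC) = 193.8 Ω
Net reactance X = X_L − X_C = -180.6 Ω
Z = 54.00 − j180.6 Ω
|Z| = √(54.00² + 180.6²) = 188.5 Ω
∠Z = arctan(-180.6/54.00) = -73.35°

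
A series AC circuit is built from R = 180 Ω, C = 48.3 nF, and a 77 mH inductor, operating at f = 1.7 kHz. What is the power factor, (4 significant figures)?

ω = 2πf = 10680 rad/s
X_L = ωL = 822.5 Ω
X_C = 1/(ωC) = 1938 Ω
Net reactance X = X_L − X_C = -1116 Ω
Z = 180.0 − j1116 Ω
|Z| = √(180.0² + 1116²) = 1130 Ω
∠Z = arctan(-1116/180.0) = -80.84°
cos φ = cos(-80.84°) = 0.1593

0.1593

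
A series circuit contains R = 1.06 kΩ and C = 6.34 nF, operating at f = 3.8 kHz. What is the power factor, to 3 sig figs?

0.158

ω = 2πf = 23880 rad/s
X_C = 1/(ωC) = 6610 Ω
Z = 1060 − j6610 Ω
|Z| = √(1060² + 6610²) = 6690 Ω
∠Z = arctan(-6610/1060) = -80.9°
cos φ = cos(-80.9°) = 0.158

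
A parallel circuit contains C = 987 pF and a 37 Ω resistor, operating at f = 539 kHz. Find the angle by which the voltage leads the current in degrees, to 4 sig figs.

ω = 2πf = 3.387e+06 rad/s
X_C = 1/(ωC) = 299.2 Ω
Parallel: admittances add. Y = 1/R + jωC
Y = (0.02703 + j0.003343) S
|Y| = 0.02723 S → |Z| = 1/|Y| = 36.72 Ω, ∠Z = −∠Y = -7.050°

-7.050°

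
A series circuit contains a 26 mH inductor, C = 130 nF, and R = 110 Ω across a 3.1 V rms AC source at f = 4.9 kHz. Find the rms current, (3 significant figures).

ω = 2πf = 30790 rad/s
X_L = ωL = 800 Ω
X_C = 1/(ωC) = 250 Ω
Net reactance X = X_L − X_C = 551 Ω
Z = 110 + j551 Ω
|Z| = √(110² + 551²) = 562 Ω
I = V/|Z| = 3.1/562 = 5.52 mA

5.52 mA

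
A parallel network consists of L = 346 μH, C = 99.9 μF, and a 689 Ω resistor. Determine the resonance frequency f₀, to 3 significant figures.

ω₀ = 1/√(LC) = 1/√(0.000346 × 9.99e-05) = 5379 rad/s
f₀ = ω₀/(2π) = 856 Hz

856 Hz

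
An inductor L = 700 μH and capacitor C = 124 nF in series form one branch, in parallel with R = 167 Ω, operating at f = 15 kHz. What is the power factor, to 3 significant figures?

0.117

ω = 2πf = 94250 rad/s
X_L = ωL = 66.0 Ω
X_C = 1/(ωC) = 85.6 Ω
Branch 1: Z₁ = R = 167 Ω
Branch 2 (series LC): Z₂ = j(X_L − X_C) = −j19.6 Ω
Parallel: Z = Z₁Z₂/(Z₁+Z₂), |Z| = 19.5 Ω, ∠Z = -83.3°
cos φ = cos(-83.3°) = 0.117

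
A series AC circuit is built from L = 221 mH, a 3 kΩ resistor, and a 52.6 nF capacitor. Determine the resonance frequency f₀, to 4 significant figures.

1.476 kHz

ω₀ = 1/√(LC) = 1/√(0.221 × 5.26e-08) = 9275 rad/s
f₀ = ω₀/(2π) = 1.476 kHz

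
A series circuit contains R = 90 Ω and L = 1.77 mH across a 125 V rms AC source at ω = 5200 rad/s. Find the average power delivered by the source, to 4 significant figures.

X_L = ωL = 9.204 Ω
Z = 90.00 + j9.204 Ω
|Z| = √(90.00² + 9.204²) = 90.47 Ω
∠Z = arctan(9.204/90.00) = 5.839°
I = V/|Z| = 1.382 A
P = VI cos φ = 125 × 1.382 × cos(5.839°) = 171.8 W

171.8 W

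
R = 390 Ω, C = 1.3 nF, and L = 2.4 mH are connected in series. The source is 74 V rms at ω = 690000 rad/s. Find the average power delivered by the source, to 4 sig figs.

4.800 W

X_L = ωL = 1656 Ω
X_C = 1/(ωC) = 1115 Ω
Net reactance X = X_L − X_C = 541.2 Ω
Z = 390.0 + j541.2 Ω
|Z| = √(390.0² + 541.2²) = 667.1 Ω
∠Z = arctan(541.2/390.0) = 54.22°
I = V/|Z| = 110.9 mA
P = VI cos φ = 74 × 0.1109 × cos(54.22°) = 4.800 W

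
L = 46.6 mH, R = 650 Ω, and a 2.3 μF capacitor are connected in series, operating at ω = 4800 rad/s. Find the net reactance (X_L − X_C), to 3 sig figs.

X_L = ωL = 224 Ω
X_C = 1/(ωC) = 90.6 Ω
X = 224 − 90.6 = 133 Ω

133 Ω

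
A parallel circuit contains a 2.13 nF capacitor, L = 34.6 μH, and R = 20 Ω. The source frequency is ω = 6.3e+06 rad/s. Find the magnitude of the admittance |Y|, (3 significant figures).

50.8 mS

X_L = ωL = 218 Ω
X_C = 1/(ωC) = 74.5 Ω
Parallel: admittances add. Y = 1/R + 1/(jωL) + jωC
Y = (0.0500 + j0.00883) S
|Y| = 0.0508 S → |Z| = 1/|Y| = 19.7 Ω, ∠Z = −∠Y = -10.0°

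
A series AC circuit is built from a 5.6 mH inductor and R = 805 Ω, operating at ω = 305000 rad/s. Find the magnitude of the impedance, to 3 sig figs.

X_L = ωL = 1710 Ω
Z = 805 + j1710 Ω
|Z| = √(805² + 1710²) = 1890 Ω

1890 Ω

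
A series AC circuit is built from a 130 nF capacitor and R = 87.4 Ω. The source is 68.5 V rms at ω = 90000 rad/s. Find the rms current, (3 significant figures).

X_C = 1/(ωC) = 85.5 Ω
Z = 87.4 − j85.5 Ω
|Z| = √(87.4² + 85.5²) = 122 Ω
I = V/|Z| = 68.5/122 = 560 mA

560 mA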